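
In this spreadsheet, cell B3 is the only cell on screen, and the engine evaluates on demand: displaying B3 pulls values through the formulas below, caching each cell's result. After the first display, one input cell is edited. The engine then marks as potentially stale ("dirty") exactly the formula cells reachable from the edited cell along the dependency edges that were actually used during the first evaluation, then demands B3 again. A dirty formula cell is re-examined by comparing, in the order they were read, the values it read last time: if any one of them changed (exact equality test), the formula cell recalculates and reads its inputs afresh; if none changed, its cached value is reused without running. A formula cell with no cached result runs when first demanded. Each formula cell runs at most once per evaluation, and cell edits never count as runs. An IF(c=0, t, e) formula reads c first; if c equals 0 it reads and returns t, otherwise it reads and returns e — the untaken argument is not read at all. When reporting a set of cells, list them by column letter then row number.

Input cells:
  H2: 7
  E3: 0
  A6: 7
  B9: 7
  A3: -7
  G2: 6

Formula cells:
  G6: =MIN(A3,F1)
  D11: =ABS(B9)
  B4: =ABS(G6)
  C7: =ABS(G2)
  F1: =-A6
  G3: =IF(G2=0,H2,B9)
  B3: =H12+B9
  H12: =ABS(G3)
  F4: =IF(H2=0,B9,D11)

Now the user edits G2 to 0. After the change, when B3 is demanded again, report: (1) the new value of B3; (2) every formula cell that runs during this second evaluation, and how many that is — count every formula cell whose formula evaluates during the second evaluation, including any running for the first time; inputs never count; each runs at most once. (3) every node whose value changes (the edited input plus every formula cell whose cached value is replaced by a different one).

Initial pass — values computed on the first demand:
  G3 = IF(G2=0: G2=6 -> else branch B9) = 7
  H12 = ABS(7) = 7
  B3 = 7 + 7 = 14

Second demand — change propagation:
  G3: re-runs because G2 6->0; new result 7 (unchanged).
  H12: re-examined; everything it read last time is the same (G3 unchanged) — cache 7 kept, no run.
  B3: re-examined; everything it read last time is the same (H12 unchanged, B9 unchanged) — cache 14 kept, no run.

The important point: G3 recomputes to an identical value, and the output ends up unchanged.

B3 now evaluates to 14.
Run set: G3 (1 run).
Changed values: G2.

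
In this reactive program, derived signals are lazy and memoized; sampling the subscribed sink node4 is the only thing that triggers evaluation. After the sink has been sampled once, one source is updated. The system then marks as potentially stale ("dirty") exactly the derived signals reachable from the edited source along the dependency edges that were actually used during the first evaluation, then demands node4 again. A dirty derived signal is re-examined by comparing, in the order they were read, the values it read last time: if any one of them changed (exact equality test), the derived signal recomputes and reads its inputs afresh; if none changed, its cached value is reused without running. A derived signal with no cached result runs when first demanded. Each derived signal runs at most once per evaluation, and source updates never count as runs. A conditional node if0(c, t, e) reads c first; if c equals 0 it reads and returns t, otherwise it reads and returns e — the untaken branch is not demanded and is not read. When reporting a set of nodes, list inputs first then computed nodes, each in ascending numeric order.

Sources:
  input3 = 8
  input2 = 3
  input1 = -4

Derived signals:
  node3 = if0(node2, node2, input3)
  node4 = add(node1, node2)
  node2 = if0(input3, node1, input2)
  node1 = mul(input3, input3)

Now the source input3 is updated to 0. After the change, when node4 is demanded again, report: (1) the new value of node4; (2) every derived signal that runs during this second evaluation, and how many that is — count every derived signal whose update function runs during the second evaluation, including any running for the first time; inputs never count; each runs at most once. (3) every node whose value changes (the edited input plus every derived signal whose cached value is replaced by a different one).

First demand of the output computes:
  node1 = mul(8, 8) = 64
  node2 = if0(input3=8 -> else branch input2) = 3
  node4 = add(64, 3) = 67

After the edit, cleaning proceeds:
  node1: a read changed (input3 8->0; input3 8->0) — executes, giving 0.
  node2: a read changed (input3 8->0) — executes, giving 0.
  node4: a read changed (node1 64->0; node2 3->0) — executes, giving 0.

Demanding node4 again yields 0.
3 derived signals run: node1, node2, node4.
The nodes whose values change: input3, node1, node2, node4.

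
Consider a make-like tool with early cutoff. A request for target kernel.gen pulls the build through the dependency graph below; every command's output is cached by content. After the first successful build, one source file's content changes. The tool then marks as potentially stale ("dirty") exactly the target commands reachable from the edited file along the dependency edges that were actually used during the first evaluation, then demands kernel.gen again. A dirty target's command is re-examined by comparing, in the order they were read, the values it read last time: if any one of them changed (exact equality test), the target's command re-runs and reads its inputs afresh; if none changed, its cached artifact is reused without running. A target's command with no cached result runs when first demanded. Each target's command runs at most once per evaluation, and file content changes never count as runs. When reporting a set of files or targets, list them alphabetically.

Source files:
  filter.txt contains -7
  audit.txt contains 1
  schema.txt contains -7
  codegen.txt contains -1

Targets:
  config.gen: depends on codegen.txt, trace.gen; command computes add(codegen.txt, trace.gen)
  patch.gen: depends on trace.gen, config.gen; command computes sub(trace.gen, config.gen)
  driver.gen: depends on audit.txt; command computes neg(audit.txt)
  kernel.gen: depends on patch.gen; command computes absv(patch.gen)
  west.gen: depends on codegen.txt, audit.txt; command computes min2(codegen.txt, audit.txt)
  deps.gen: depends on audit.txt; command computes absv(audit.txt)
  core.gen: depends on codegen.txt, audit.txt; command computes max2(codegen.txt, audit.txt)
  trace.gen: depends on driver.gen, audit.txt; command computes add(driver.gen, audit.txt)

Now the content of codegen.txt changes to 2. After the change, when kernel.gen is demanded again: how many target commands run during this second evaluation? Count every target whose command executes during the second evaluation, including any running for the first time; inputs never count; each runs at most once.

First demand of the output computes:
  driver.gen = neg(1) = -1
  trace.gen = add(-1, 1) = 0
  config.gen = add(-1, 0) = -1
  patch.gen = sub(0, -1) = 1
  kernel.gen = absv(1) = 1

After the edit, cleaning proceeds:
  config.gen: a read changed (codegen.txt -1->2) — executes, giving 2.
  patch.gen: a read changed (config.gen -1->2) — executes, giving -2.
  kernel.gen: a read changed (patch.gen 1->-2) — executes, giving 2.

3 target commands run: config.gen, kernel.gen, patch.gen.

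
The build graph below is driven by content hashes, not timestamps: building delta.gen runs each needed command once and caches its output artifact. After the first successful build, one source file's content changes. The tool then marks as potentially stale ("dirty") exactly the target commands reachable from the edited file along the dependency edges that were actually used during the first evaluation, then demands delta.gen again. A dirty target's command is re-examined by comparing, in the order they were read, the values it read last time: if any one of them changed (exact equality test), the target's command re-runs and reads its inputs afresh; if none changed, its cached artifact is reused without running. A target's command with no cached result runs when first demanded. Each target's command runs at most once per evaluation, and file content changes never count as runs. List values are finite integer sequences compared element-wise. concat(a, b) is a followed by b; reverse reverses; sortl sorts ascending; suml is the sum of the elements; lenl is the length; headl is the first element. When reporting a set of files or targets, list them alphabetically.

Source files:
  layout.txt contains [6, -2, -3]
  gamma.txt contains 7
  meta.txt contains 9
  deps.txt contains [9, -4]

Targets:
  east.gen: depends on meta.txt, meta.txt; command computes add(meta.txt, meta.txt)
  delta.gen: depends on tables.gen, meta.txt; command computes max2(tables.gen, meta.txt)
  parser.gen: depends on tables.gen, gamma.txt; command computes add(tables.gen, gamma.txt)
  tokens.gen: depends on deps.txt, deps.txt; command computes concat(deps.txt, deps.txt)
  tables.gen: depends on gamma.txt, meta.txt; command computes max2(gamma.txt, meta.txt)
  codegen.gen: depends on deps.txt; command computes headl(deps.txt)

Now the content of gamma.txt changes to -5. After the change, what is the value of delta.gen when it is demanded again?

delta.gen now evaluates to 9.
The important point: tables.gen recomputes to an identical value, and the output ends up unchanged.

Initial pass — values computed on the first demand:
  tables.gen = max2(7, 9) = 9
  delta.gen = max2(9, 9) = 9

Second demand — change propagation:
  tables.gen: re-runs because gamma.txt 7->-5; new result 9 (unchanged).
  delta.gen: re-examined; everything it read last time is the same (tables.gen unchanged, meta.txt unchanged) — cache 9 kept, no run.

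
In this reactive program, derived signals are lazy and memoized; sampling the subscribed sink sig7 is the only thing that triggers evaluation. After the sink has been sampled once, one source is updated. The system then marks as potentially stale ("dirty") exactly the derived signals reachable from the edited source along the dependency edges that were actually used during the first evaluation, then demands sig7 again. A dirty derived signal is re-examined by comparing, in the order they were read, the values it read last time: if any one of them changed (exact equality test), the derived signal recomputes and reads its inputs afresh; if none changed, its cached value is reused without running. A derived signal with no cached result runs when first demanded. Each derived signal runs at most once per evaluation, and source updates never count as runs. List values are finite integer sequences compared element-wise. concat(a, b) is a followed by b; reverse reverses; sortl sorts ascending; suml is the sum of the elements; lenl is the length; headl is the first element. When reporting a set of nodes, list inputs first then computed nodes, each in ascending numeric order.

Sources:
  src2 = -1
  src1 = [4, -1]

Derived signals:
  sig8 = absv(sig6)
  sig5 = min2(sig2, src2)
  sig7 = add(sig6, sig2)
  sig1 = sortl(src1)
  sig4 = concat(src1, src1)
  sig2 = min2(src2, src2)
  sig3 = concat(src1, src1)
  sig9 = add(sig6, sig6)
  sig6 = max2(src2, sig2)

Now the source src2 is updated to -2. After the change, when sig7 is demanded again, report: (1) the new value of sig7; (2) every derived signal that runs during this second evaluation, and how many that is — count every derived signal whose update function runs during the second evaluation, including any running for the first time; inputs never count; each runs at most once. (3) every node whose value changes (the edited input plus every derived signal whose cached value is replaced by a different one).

First demand of the output computes:
  sig2 = min2(-1, -1) = -1
  sig6 = max2(-1, -1) = -1
  sig7 = add(-1, -1) = -2

After the edit, cleaning proceeds:
  sig2: a read changed (src2 -1->-2; src2 -1->-2) — executes, giving -2.
  sig6: a read changed (src2 -1->-2; sig2 -1->-2) — executes, giving -2.
  sig7: a read changed (sig6 -1->-2; sig2 -1->-2) — executes, giving -4.

Demanding sig7 again yields -4.
3 derived signals run: sig2, sig6, sig7.
The nodes whose values change: src2, sig2, sig6, sig7.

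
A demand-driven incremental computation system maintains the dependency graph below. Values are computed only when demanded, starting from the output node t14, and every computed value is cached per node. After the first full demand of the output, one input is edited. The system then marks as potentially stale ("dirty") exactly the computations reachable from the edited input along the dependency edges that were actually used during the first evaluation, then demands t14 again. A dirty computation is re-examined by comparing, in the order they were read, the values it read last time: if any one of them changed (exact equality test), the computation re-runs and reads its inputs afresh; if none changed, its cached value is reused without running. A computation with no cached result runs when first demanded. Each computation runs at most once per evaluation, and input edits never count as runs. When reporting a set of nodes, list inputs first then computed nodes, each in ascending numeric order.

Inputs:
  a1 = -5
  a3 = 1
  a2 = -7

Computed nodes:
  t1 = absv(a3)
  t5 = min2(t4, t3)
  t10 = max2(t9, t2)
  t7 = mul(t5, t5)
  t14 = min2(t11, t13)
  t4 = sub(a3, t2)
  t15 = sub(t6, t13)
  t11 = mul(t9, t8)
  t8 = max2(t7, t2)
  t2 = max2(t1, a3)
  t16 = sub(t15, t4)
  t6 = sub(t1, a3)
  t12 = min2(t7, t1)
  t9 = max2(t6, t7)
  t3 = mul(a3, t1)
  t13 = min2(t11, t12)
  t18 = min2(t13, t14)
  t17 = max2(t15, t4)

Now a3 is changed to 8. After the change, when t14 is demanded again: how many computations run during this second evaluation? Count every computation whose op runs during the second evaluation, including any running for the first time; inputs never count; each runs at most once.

Computations that run: t1, t2, t3, t4, t5, t6, t8, t11, t12 — 9 in total.
Key observation: the cutoff stops propagation at t7 — its inputs' values are unchanged, so it reuses its cache.

First evaluation (everything demanded from the output):
  t1 = absv(1) = 1
  t2 = max2(1, 1) = 1
  t3 = mul(1, 1) = 1
  t4 = sub(1, 1) = 0
  t5 = min2(0, 1) = 0
  t6 = sub(1, 1) = 0
  t7 = mul(0, 0) = 0
  t8 = max2(0, 1) = 1
  t9 = max2(0, 0) = 0
  t11 = mul(0, 1) = 0
  t12 = min2(0, 1) = 0
  t13 = min2(0, 0) = 0
  t14 = min2(0, 0) = 0

Propagation after the edit:
  t1: runs — a3 1->8; result 8.
  t2: runs — t1 1->8; a3 1->8; result 8.
  t3: runs — a3 1->8; t1 1->8; result 64.
  t4: runs — a3 1->8; t2 1->8; result 0 (same value as before).
  t5: runs — t3 1->64; result 0 (same value as before).
  t6: runs — t1 1->8; a3 1->8; result 0 (same value as before).
  t7: checked — values it read are unchanged (t5 unchanged, t5 unchanged); reused cached 0 without running.
  t8: runs — t2 1->8; result 8.
  t9: checked — values it read are unchanged (t6 unchanged, t7 unchanged); reused cached 0 without running.
  t11: runs — t8 1->8; result 0 (same value as before).
  t12: runs — t1 1->8; result 0 (same value as before).
  t13: checked — values it read are unchanged (t11 unchanged, t12 unchanged); reused cached 0 without running.
  t14: checked — values it read are unchanged (t11 unchanged, t13 unchanged); reused cached 0 without running.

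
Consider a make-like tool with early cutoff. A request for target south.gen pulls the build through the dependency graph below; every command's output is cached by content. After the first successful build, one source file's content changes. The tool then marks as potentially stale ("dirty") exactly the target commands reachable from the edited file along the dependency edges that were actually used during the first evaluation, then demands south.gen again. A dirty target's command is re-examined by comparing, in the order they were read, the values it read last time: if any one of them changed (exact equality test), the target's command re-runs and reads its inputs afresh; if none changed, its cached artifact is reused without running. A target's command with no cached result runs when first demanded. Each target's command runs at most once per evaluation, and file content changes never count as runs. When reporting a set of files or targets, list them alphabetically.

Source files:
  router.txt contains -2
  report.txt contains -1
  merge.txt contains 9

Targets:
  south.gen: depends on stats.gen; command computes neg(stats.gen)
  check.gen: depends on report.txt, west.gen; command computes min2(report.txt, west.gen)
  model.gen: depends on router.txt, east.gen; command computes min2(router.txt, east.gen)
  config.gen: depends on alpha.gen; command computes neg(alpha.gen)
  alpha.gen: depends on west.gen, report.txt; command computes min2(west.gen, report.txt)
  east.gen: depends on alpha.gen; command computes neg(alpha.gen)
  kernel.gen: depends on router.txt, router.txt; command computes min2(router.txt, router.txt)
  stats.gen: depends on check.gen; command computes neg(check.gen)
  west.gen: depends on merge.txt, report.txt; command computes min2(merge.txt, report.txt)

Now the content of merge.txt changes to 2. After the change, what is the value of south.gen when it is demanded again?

First demand of the output computes:
  west.gen = min2(9, -1) = -1
  check.gen = min2(-1, -1) = -1
  stats.gen = neg(-1) = 1
  south.gen = neg(1) = -1

After the edit, cleaning proceeds:
  west.gen: a read changed (merge.txt 9->2) — executes, giving -1 — identical to its old value.
  check.gen: dirty, but its reads are unchanged (report.txt unchanged, west.gen unchanged); cached -1 stands.
  stats.gen: dirty, but its reads are unchanged (check.gen unchanged); cached 1 stands.
  south.gen: dirty, but its reads are unchanged (stats.gen unchanged); cached -1 stands.

Note the absorption at west.gen: it re-runs yet its value is the same, leaving the output's value untouched.

Demanding south.gen again yields -1.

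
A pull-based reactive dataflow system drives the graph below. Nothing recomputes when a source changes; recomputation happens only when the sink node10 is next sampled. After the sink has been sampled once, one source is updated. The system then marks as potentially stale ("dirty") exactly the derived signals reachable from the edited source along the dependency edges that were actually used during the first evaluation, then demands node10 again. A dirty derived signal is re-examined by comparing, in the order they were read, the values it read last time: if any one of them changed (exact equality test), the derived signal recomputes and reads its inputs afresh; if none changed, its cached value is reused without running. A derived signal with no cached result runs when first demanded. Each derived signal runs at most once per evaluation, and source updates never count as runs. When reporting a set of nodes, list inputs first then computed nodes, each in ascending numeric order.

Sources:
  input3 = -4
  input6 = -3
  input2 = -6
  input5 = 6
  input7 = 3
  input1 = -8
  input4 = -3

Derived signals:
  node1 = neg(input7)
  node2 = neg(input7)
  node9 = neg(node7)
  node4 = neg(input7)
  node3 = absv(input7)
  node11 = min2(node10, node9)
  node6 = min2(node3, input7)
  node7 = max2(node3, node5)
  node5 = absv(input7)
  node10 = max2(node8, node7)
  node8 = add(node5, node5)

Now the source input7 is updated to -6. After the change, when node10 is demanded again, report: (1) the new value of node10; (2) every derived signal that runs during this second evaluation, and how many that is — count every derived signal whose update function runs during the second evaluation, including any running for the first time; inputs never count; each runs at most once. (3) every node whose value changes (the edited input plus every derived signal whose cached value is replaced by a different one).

New value of node10: 12.
Derived signals that run: node3, node5, node7, node8, node10 — 5 in total.
Values that change: input7, node3, node5, node7, node8, node10.

First evaluation (everything demanded from the output):
  node3 = absv(3) = 3
  node5 = absv(3) = 3
  node7 = max2(3, 3) = 3
  node8 = add(3, 3) = 6
  node10 = max2(6, 3) = 6

Propagation after the edit:
  node3: runs — input7 3->-6; result 6.
  node5: runs — input7 3->-6; result 6.
  node7: runs — node3 3->6; node5 3->6; result 6.
  node8: runs — node5 3->6; node5 3->6; result 12.
  node10: runs — node8 6->12; node7 3->6; result 12.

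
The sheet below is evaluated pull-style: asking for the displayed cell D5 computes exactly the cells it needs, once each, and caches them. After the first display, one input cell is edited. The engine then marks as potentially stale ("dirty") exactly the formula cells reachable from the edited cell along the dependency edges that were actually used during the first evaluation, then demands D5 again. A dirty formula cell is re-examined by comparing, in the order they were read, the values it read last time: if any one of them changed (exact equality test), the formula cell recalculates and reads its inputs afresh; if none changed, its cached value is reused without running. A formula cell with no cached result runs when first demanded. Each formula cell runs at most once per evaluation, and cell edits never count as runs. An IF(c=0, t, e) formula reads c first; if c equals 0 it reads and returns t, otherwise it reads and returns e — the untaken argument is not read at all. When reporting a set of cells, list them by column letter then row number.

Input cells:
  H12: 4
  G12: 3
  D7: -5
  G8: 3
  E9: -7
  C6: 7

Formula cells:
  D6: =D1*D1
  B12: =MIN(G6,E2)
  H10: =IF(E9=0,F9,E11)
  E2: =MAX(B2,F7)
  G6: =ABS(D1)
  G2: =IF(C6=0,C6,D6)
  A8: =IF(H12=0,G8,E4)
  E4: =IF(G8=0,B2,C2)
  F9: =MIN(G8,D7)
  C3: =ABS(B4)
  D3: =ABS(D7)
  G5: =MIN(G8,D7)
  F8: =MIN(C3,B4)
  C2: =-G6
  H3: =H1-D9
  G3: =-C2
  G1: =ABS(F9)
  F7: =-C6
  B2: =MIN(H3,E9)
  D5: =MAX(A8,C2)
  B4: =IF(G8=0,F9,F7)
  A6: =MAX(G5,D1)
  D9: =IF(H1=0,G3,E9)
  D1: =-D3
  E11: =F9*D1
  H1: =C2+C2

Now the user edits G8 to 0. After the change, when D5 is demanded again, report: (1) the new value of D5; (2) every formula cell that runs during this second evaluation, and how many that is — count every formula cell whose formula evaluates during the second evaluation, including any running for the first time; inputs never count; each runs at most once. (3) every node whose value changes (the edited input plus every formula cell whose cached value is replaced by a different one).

First demand of the output computes:
  D3 = ABS(-5) = 5
  D1 = -(5) = -5
  G6 = ABS(-5) = 5
  C2 = -(5) = -5
  E4 = IF(G8=0: G8=3 -> else branch C2) = -5
  A8 = IF(H12=0: H12=4 -> else branch E4) = -5
  D5 = MAX(-5, -5) = -5

After the edit, cleaning proceeds:
  H1: had never run; runs now, result -10.
  D9: had never run; runs now, result -7.
  H3: had never run; runs now, result -3.
  B2: had never run; runs now, result -7.
  E4: a read changed (G8 3->0) — executes, giving -7.
  A8: a read changed (E4 -5->-7) — executes, giving -7.
  D5: a read changed (A8 -5->-7) — executes, giving -5 — identical to its old value.

Note the branch switch — B2, D9, H1, H3 had no cache and run now for the first time.

Demanding D5 again yields -5.
7 formula cells run: A8, B2, D5, D9, E4, H1, H3.
The nodes whose values change: A8, E4, G8.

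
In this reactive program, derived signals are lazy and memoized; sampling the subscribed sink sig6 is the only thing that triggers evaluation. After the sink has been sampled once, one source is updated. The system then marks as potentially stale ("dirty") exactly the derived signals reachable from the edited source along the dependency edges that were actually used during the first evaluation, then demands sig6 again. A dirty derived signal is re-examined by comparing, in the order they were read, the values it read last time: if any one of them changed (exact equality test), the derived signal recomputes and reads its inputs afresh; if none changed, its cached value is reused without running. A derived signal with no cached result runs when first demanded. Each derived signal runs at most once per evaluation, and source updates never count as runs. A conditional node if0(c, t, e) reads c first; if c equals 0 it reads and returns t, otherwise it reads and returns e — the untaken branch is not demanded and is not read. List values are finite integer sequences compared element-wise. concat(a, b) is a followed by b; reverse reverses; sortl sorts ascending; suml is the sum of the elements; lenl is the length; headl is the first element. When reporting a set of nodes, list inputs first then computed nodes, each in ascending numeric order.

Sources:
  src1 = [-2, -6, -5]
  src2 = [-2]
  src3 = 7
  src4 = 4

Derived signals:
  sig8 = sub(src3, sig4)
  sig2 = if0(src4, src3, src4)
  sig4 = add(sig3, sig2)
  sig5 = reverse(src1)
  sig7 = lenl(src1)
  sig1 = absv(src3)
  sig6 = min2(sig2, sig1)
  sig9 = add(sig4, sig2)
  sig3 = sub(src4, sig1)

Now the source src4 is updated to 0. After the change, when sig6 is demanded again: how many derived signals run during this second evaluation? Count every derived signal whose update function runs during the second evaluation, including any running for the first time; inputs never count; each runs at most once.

2 derived signals run: sig2, sig6.

First demand of the output computes:
  sig1 = absv(7) = 7
  sig2 = if0(src4=4 -> else branch src4) = 4
  sig6 = min2(4, 7) = 4

After the edit, cleaning proceeds:
  sig2: a read changed (src4 4->0; src4 4->0) — executes, giving 7.
  sig6: a read changed (sig2 4->7) — executes, giving 7.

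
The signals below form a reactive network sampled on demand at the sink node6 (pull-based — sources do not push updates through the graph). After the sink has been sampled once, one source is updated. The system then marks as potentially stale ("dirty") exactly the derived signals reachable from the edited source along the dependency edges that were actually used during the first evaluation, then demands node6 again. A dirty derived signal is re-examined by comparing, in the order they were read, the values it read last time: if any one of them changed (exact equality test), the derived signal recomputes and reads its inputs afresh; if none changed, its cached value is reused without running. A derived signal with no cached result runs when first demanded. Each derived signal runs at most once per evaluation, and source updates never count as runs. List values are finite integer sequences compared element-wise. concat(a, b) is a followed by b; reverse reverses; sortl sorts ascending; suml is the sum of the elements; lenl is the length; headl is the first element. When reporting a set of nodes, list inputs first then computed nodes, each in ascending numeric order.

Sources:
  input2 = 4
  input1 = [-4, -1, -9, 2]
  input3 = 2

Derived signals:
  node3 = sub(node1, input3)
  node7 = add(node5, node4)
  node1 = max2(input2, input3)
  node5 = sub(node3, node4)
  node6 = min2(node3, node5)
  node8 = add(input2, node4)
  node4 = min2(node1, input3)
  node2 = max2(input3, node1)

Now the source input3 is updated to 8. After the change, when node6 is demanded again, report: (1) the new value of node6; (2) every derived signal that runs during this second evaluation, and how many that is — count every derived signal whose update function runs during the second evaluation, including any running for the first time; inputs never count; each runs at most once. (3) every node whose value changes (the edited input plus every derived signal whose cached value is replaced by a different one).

Initial pass — values computed on the first demand:
  node1 = max2(4, 2) = 4
  node3 = sub(4, 2) = 2
  node4 = min2(4, 2) = 2
  node5 = sub(2, 2) = 0
  node6 = min2(2, 0) = 0

Second demand — change propagation:
  node1: re-runs because input3 2->8; new result 8.
  node3: re-runs because node1 4->8; input3 2->8; new result 0.
  node4: re-runs because node1 4->8; input3 2->8; new result 8.
  node5: re-runs because node3 2->0; node4 2->8; new result -8.
  node6: re-runs because node3 2->0; node5 0->-8; new result -8.

node6 now evaluates to -8.
Run set: node1, node3, node4, node5, node6 (5 run).
Changed values: input3, node1, node3, node4, node5, node6.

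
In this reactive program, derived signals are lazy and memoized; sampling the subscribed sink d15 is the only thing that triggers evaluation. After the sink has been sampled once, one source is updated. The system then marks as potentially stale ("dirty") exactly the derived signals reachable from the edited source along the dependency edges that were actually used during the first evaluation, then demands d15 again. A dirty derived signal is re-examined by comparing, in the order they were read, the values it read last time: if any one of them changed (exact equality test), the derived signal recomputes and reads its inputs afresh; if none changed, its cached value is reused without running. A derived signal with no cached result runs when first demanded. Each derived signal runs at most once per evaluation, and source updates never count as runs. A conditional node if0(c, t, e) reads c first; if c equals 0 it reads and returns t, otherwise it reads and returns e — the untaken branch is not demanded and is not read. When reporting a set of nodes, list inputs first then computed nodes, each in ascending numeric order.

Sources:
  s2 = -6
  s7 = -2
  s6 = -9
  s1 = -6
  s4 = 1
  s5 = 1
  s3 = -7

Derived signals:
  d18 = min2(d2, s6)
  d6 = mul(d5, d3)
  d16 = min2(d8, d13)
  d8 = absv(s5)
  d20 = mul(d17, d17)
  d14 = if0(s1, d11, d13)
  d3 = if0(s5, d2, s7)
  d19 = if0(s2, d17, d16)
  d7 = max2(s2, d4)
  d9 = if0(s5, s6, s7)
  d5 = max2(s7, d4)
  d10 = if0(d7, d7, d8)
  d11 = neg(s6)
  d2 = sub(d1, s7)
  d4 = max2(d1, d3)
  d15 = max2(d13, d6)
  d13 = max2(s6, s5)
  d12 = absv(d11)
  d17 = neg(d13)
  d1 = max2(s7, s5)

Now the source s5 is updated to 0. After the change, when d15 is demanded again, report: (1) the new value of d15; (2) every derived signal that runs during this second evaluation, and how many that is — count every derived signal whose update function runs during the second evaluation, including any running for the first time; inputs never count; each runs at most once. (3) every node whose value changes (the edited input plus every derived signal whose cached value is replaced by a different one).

First demand of the output computes:
  d1 = max2(-2, 1) = 1
  d3 = if0(s5=1 -> else branch s7) = -2
  d4 = max2(1, -2) = 1
  d5 = max2(-2, 1) = 1
  d6 = mul(1, -2) = -2
  d13 = max2(-9, 1) = 1
  d15 = max2(1, -2) = 1

After the edit, cleaning proceeds:
  d1: a read changed (s5 1->0) — executes, giving 0.
  d2: had never run; runs now, result 2.
  d3: a read changed (s5 1->0) — executes, giving 2.
  d4: a read changed (d1 1->0; d3 -2->2) — executes, giving 2.
  d5: a read changed (d4 1->2) — executes, giving 2.
  d6: a read changed (d5 1->2; d3 -2->2) — executes, giving 4.
  d13: a read changed (s5 1->0) — executes, giving 0.
  d15: a read changed (d13 1->0; d6 -2->4) — executes, giving 4.

Note the branch switch — d2 had no cache and runs now for the first time.

Demanding d15 again yields 4.
8 derived signals run: d1, d2, d3, d4, d5, d6, d13, d15.
The nodes whose values change: s5, d1, d3, d4, d5, d6, d13, d15.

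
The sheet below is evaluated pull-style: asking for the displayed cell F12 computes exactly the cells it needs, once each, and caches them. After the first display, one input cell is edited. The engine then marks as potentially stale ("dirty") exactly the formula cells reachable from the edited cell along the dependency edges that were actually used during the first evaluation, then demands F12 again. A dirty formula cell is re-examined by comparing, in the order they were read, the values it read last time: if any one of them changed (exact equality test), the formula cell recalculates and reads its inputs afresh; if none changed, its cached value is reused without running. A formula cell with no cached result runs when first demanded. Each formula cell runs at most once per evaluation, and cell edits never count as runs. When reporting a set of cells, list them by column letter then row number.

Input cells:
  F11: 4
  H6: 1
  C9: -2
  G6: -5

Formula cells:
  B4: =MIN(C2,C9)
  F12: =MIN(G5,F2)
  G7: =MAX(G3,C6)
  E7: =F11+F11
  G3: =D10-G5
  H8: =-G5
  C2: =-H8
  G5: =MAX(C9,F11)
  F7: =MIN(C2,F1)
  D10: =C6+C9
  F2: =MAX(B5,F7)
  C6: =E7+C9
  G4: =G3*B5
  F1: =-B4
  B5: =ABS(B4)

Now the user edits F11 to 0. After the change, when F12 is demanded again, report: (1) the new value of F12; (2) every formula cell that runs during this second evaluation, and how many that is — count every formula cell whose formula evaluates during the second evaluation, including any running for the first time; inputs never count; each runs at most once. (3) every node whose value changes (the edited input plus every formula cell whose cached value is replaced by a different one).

First demand of the output computes:
  G5 = MAX(-2, 4) = 4
  H8 = -(4) = -4
  C2 = -(-4) = 4
  B4 = MIN(4, -2) = -2
  B5 = ABS(-2) = 2
  F1 = -(-2) = 2
  F7 = MIN(4, 2) = 2
  F2 = MAX(2, 2) = 2
  F12 = MIN(4, 2) = 2

After the edit, cleaning proceeds:
  G5: a read changed (F11 4->0) — executes, giving 0.
  H8: a read changed (G5 4->0) — executes, giving 0.
  C2: a read changed (H8 -4->0) — executes, giving 0.
  B4: a read changed (C2 4->0) — executes, giving -2 — identical to its old value.
  B5: dirty, but its reads are unchanged (B4 unchanged); cached 2 stands.
  F1: dirty, but its reads are unchanged (B4 unchanged); cached 2 stands.
  F7: a read changed (C2 4->0) — executes, giving 0.
  F2: a read changed (F7 2->0) — executes, giving 2 — identical to its old value.
  F12: a read changed (G5 4->0) — executes, giving 0.

Note where the cutoff bites: F1 is checked, finds nothing changed, and keeps its cache.

Demanding F12 again yields 0.
7 formula cells run: B4, C2, F2, F7, F12, G5, H8.
The nodes whose values change: C2, F7, F11, F12, G5, H8.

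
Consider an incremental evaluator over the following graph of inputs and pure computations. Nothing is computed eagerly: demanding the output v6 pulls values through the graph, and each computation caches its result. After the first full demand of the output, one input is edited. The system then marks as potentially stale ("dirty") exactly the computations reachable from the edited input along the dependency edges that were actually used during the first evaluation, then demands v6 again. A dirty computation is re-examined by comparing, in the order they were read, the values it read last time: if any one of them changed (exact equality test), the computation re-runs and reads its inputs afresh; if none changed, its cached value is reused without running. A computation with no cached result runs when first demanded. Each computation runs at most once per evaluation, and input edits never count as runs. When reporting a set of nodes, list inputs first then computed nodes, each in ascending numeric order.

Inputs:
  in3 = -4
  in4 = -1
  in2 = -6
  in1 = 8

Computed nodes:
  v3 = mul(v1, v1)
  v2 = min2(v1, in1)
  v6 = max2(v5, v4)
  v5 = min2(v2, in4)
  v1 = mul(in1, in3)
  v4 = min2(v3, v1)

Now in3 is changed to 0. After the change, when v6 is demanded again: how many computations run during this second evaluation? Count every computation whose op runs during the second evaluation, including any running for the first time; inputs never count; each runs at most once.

Run set: v1, v2, v3, v4, v5, v6 (6 run).

Initial pass — values computed on the first demand:
  v1 = mul(8, -4) = -32
  v2 = min2(-32, 8) = -32
  v3 = mul(-32, -32) = 1024
  v4 = min2(1024, -32) = -32
  v5 = min2(-32, -1) = -32
  v6 = max2(-32, -32) = -32

Second demand — change propagation:
  v1: re-runs because in3 -4->0; new result 0.
  v2: re-runs because v1 -32->0; new result 0.
  v3: re-runs because v1 -32->0; v1 -32->0; new result 0.
  v4: re-runs because v3 1024->0; v1 -32->0; new result 0.
  v5: re-runs because v2 -32->0; new result -1.
  v6: re-runs because v5 -32->-1; v4 -32->0; new result 0.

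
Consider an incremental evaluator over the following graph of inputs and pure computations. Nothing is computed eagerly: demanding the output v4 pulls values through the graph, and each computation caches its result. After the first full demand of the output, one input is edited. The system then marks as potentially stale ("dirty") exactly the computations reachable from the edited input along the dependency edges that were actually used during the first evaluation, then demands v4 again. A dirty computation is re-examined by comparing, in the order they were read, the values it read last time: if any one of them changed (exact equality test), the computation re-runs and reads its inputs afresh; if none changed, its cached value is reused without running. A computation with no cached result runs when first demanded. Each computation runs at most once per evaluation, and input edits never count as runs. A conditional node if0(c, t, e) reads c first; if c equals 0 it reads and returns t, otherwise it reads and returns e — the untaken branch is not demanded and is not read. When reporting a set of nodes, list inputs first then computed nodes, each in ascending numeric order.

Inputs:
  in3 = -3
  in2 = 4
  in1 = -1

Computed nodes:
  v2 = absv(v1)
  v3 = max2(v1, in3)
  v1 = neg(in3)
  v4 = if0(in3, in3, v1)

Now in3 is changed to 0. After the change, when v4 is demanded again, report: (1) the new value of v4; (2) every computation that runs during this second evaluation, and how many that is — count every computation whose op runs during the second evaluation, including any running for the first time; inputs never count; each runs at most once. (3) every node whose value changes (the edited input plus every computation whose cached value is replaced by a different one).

v4 now evaluates to 0.
Run set: v4 (1 run).
Changed values: in3, v4.
The important point: the flipped condition redirects demand; v1 is left stale, never re-checked.

Initial pass — values computed on the first demand:
  v1 = neg(-3) = 3
  v4 = if0(in3=-3 -> else branch v1) = 3

Second demand — change propagation:
  v1: dirty yet unreached — the second evaluation never asks for it.
  v4: re-runs because in3 -3->0; new result 0.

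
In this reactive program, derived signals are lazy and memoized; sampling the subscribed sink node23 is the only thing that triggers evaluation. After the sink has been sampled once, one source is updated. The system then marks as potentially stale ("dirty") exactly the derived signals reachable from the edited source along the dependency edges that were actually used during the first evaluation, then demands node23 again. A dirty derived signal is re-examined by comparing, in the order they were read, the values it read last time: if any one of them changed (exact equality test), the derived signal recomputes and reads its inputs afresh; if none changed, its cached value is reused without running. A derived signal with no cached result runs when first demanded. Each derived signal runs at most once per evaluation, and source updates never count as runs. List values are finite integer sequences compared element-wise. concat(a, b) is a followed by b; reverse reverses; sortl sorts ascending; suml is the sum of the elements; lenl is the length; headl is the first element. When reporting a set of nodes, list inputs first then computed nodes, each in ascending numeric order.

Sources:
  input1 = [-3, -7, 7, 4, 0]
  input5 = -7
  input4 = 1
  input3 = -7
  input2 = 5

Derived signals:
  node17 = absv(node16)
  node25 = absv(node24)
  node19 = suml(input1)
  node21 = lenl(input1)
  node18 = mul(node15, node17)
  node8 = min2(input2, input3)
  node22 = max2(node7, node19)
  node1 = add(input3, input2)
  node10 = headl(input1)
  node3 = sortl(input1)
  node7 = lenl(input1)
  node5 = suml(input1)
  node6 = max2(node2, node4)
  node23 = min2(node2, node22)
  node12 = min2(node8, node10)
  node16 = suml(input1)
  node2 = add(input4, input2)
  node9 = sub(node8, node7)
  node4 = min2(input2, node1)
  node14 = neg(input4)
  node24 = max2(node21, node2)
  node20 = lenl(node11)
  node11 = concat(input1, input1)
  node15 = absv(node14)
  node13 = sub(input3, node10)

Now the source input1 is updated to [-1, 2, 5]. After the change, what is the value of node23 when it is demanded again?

Demanding node23 again yields 6.

First demand of the output computes:
  node2 = add(1, 5) = 6
  node7 = lenl([-3, -7, 7, 4, 0]) = 5
  node19 = suml([-3, -7, 7, 4, 0]) = 1
  node22 = max2(5, 1) = 5
  node23 = min2(6, 5) = 5

After the edit, cleaning proceeds:
  node7: a read changed (input1 [-3, -7, 7, 4, 0]->[-1, 2, 5]) — executes, giving 3.
  node19: a read changed (input1 [-3, -7, 7, 4, 0]->[-1, 2, 5]) — executes, giving 6.
  node22: a read changed (node7 5->3; node19 1->6) — executes, giving 6.
  node23: a read changed (node22 5->6) — executes, giving 6.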